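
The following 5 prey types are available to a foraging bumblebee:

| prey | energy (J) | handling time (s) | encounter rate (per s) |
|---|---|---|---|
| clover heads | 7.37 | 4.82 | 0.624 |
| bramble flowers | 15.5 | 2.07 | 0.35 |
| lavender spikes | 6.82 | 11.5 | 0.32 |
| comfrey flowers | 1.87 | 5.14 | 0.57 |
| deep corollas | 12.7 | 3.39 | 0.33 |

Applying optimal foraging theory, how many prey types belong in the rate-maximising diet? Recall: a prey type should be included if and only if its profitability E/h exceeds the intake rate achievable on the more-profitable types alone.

2

E/h in descending order: bramble flowers 7.49, deep corollas 3.75, clover heads 1.53, lavender spikes 0.593, comfrey flowers 0.364 J/s. The optimal diet is the largest prefix of this list for which every included type satisfies E_i/h_i > R on the types above it.
Rate on top 1: 3.146. deep corollas: 3.75 > 3.146 → include.
Rate on top 2: 3.382. clover heads: 1.53 < 3.382 → exclude; stop.
Optimal diet: bramble flowers, deep corollas — 2 of 5 types.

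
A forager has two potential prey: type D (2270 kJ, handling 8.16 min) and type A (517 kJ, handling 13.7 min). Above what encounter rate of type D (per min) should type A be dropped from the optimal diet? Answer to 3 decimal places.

Drop type A once their profitability E₂/h₂ falls below the rate achievable on type D alone: E₂/h₂ = λE₁/(1 + λh₁).
Solve for λ: λE₁h₂ = E₂(1 + λh₁) → λ(E₁h₂ − E₂h₁) = E₂ → λ = E₂/(E₁h₂ − E₂h₁).
λ = 517/(2270×13.7 − 517×8.16) = 517/2.688e+04 = 0.01923 per min.

0.019 per min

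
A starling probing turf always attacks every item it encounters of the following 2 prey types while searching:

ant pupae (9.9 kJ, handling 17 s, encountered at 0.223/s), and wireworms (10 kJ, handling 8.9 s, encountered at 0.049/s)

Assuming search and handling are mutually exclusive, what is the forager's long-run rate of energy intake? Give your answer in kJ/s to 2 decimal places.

0.52 kJ/s

R = (0.223×9.9 + 0.049×10) / (1 + 0.223×17 + 0.049×8.9) = 2.698/5.227 = 0.5161 kJ/s.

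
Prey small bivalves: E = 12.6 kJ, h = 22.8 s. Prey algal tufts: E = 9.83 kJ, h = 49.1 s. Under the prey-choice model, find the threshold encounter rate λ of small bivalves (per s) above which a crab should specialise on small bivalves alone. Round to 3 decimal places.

0.025 per s

At the threshold, the rate on small bivalves alone equals the profitability of algal tufts: λ·12.6/(1 + λ·22.8) = 9.83/49.1 = 0.2002.
Rearranging, λ(12.6 − 0.2002×22.8) = 0.2002, so λ = 0.2002/8.035 = 0.02492 per s.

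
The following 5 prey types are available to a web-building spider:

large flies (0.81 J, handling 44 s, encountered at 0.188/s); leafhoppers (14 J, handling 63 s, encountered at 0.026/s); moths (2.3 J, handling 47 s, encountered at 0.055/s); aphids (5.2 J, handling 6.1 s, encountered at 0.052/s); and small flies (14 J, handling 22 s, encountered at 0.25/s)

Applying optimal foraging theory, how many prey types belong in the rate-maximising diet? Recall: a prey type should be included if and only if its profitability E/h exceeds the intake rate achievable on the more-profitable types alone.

Profitabilities (E/h, J/s): aphids 0.852, small flies 0.636, leafhoppers 0.222, moths 0.0489, large flies 0.0184. Add prey in this order while the next type's profitability exceeds the intake rate on those already taken.
Rate on top 1: 0.2053. small flies: 0.636 > 0.2053 → include.
Rate on top 2: 0.5531. leafhoppers: 0.222 < 0.5531 → exclude; stop.
Optimal diet: aphids, small flies — 2 of 5 types.

2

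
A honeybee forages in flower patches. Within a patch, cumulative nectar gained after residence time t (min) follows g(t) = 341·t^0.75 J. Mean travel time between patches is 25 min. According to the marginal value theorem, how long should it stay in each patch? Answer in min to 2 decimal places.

Maximise g(t)/(T+t): set derivative to zero → g'(t)(T+t) = g(t).
g'(t) = 0.75·341·t^-0.25. Setting 0.75·341·t^-0.25 = 341·t^0.75/(25+t) gives 0.75(25+t) = t, so 0.25·t = 0.75×25.
t* = 0.75×25/0.25 = 75 min.

75.00 min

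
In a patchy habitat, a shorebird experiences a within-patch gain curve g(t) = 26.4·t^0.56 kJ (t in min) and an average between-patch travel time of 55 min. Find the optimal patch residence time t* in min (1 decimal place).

70.0 min

Maximise g(t)/(T+t): set derivative to zero → g'(t)(T+t) = g(t).
g'(t) = 0.56·26.4·t^-0.44. Setting 0.56·26.4·t^-0.44 = 26.4·t^0.56/(55+t) gives 0.56(55+t) = t, so 0.44·t = 0.56×55.
t* = 0.56×55/0.44 = 70 min.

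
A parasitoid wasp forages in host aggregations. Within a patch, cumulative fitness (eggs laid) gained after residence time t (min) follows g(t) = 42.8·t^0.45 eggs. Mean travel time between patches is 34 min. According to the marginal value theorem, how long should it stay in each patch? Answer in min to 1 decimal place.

Maximise g(t)/(T+t): set derivative to zero → g'(t)(T+t) = g(t).
g'(t) = 0.45·42.8·t^-0.55. Setting 0.45·42.8·t^-0.55 = 42.8·t^0.45/(34+t) gives 0.45(34+t) = t, so 0.55·t = 0.45×34.
t* = 0.45×34/0.55 = 27.82 min.

27.8 min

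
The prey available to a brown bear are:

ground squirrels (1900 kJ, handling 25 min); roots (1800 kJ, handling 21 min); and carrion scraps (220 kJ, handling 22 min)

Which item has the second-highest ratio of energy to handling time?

ground squirrels

Profitability E/h (kJ/min): ground squirrels = 1900/25 = 76, roots = 1800/21 = 85.7, carrion scraps = 220/22 = 10.
Ranked: roots > ground squirrels > carrion scraps.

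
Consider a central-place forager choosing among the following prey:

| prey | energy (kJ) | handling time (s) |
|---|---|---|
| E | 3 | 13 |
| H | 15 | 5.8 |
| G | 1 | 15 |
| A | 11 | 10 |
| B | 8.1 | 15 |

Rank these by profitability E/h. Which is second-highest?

Profitability E/h (kJ/s): E = 3/13 = 0.231, H = 15/5.8 = 2.59, G = 1/15 = 0.0667, A = 11/10 = 1.1, B = 8.1/15 = 0.54.
Ranked: H > A > B > E > G.

A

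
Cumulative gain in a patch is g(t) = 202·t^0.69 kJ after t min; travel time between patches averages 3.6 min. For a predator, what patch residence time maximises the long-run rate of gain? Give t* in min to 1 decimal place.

8.0 min

Maximise g(t)/(T+t): set derivative to zero → g'(t)(T+t) = g(t).
g'(t) = 0.69·202·t^-0.31. Setting 0.69·202·t^-0.31 = 202·t^0.69/(3.6+t) gives 0.69(3.6+t) = t, so 0.31·t = 0.69×3.6.
t* = 0.69×3.6/0.31 = 8.013 min.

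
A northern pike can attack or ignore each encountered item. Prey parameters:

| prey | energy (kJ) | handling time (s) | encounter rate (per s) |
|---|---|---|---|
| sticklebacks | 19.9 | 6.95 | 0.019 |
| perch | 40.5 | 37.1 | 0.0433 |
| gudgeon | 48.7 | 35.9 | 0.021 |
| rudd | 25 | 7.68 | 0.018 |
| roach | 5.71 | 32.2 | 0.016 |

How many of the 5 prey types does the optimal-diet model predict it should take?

4

Rank by E/h (kJ/s): rudd 3.26, sticklebacks 2.86, gudgeon 1.36, perch 1.09, roach 0.177. Include each in turn until the next type's E/h falls below the running intake rate.
Rate on top 1: 0.3953. sticklebacks: 2.86 > 0.3953 → include.
Rate on top 2: 0.6519. gudgeon: 1.36 > 0.6519 → include.
Rate on top 3: 0.9143. perch: 1.09 > 0.9143 → include.
Rate on top 4: 0.9928. roach: 0.177 < 0.9928 → exclude; stop.
Optimal diet: rudd, sticklebacks, gudgeon, perch — 4 of 5 types.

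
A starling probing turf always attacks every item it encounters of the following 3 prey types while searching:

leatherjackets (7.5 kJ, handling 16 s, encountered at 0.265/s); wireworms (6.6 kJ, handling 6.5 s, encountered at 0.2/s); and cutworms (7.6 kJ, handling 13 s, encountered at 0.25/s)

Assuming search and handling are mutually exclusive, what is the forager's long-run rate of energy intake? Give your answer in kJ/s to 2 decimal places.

R = (0.265×7.5 + 0.2×6.6 + 0.25×7.6) / (1 + 0.265×16 + 0.2×6.5 + 0.25×13) = 5.207/9.79 = 0.5319 kJ/s.

0.53 kJ/s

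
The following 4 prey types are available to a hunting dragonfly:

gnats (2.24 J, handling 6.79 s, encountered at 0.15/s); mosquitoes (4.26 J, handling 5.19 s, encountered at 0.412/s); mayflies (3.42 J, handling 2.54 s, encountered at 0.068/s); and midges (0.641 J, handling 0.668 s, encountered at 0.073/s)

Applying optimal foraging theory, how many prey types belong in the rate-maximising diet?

3

Profitabilities (E/h, J/s): mayflies 1.35, midges 0.96, mosquitoes 0.821, gnats 0.33. Add prey in this order while the next type's profitability exceeds the intake rate on those already taken.
Rate on top 1: 0.1983. midges: 0.96 > 0.1983 → include.
Rate on top 2: 0.2287. mosquitoes: 0.821 > 0.2287 → include.
Rate on top 3: 0.6055. gnats: 0.33 < 0.6055 → exclude; stop.
Optimal diet: mayflies, midges, mosquitoes — 3 of 4 types.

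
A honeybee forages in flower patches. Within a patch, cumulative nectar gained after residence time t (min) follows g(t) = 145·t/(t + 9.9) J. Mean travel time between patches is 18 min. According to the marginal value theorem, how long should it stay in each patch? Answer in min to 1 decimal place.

13.3 min

Optimal t* satisfies g'(t*) = g(t*)/(T + t*).
g'(t) = 145·9.9/(t + 9.9)². Setting 145·9.9/(t+9.9)² = 145t/[(t+9.9)(18+t)] gives 9.9(18+t) = t(t+9.9), so t² = 9.9×18 = 178.2.
t* = √178.2 = 13.35 min.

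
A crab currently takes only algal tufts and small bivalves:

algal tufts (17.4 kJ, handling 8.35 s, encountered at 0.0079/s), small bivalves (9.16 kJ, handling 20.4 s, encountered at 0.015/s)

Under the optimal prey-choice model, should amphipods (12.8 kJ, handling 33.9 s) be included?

Yes

Current rate: (0.0079×17.4 + 0.015×9.16)/(1 + 0.0079×8.35 + 0.015×20.4) = 0.2003 kJ/s.
amphipods: E/h = 12.8/33.9 = 0.3776 kJ/s.
Since 0.3776 > R, including amphipods increases the long-run rate.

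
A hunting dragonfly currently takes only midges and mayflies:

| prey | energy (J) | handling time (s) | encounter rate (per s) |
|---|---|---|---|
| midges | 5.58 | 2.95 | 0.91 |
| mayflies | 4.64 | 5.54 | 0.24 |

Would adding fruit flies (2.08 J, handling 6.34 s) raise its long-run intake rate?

On midges and mayflies alone, R = ΣλE/(1+Σλh) = 6.191/5.014 = 1.235 J/s.
Profitability of fruit flies: 2.08/6.34 = 0.3281 J/s.
Since 0.3281 < R, time spent handling fruit flies is better spent searching.

No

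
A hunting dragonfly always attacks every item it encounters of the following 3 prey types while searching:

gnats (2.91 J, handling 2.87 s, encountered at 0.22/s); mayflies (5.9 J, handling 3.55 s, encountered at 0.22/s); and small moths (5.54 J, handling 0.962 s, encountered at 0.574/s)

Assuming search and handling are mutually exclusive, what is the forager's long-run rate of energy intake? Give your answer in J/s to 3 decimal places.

1.726 J/s

Energy encountered per unit search time: 0.22×2.91 + 0.22×5.9 + 0.574×5.54 = 5.118 J/s.
Handling time per unit search time: 0.22×2.87 + 0.22×3.55 + 0.574×0.962 = 1.965.
Rate = 5.118/(1 + 1.965) = 1.726 J/s.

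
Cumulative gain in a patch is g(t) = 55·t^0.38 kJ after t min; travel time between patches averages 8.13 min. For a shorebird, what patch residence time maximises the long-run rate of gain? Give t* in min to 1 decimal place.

Maximise g(t)/(T+t): set derivative to zero → g'(t)(T+t) = g(t).
g'(t) = 0.38·55·t^-0.62. Setting 0.38·55·t^-0.62 = 55·t^0.38/(8.13+t) gives 0.38(8.13+t) = t, so 0.62·t = 0.38×8.13.
t* = 0.38×8.13/0.62 = 4.983 min.

5.0 min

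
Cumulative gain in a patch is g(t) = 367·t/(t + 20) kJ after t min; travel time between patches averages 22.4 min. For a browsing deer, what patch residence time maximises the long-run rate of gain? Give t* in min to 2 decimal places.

Optimal t* satisfies g'(t*) = g(t*)/(T + t*).
g'(t) = 367·20/(t + 20)². Setting 367·20/(t+20)² = 367t/[(t+20)(22.4+t)] gives 20(22.4+t) = t(t+20), so t² = 20×22.4 = 448.
t* = √448 = 21.17 min.

21.17 min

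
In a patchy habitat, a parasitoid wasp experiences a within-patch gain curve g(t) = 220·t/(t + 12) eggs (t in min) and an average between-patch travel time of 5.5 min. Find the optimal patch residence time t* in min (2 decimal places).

8.12 min

Optimal t* satisfies g'(t*) = g(t*)/(T + t*).
g'(t) = 220·12/(t + 12)². Setting 220·12/(t+12)² = 220t/[(t+12)(5.5+t)] gives 12(5.5+t) = t(t+12), so t² = 12×5.5 = 66.
t* = √66 = 8.124 min.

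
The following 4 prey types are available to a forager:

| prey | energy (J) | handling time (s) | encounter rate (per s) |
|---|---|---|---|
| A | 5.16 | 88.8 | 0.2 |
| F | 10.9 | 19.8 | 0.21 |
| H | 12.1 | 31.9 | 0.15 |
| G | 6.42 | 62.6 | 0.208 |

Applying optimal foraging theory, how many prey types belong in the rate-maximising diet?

1

Profitabilities (E/h, J/s): F 0.551, H 0.379, G 0.103, A 0.0581. Add prey in this order while the next type's profitability exceeds the intake rate on those already taken.
Rate on top 1: 0.4438. H: 0.379 < 0.4438 → exclude; stop.
Optimal diet: F — 1 of 4 types.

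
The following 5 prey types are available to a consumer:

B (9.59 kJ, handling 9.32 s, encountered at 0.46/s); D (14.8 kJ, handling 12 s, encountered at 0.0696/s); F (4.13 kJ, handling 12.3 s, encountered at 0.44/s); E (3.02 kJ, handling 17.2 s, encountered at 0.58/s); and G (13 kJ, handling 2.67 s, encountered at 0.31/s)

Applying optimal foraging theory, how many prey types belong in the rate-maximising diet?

Profitabilities (E/h, kJ/s): G 4.87, D 1.23, B 1.03, F 0.336, E 0.176. Add prey in this order while the next type's profitability exceeds the intake rate on those already taken.
Rate on top 1: 2.205. D: 1.23 < 2.205 → exclude; stop.
Optimal diet: G — 1 of 5 types.

1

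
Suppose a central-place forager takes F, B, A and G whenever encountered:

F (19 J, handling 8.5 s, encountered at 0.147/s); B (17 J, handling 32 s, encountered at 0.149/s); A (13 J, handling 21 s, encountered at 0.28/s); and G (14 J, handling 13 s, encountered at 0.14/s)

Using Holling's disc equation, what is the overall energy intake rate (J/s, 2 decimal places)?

R = (0.147×19 + 0.149×17 + 0.28×13 + 0.14×14) / (1 + 0.147×8.5 + 0.149×32 + 0.28×21 + 0.14×13) = 10.93/14.72 = 0.7424 J/s.

0.74 J/s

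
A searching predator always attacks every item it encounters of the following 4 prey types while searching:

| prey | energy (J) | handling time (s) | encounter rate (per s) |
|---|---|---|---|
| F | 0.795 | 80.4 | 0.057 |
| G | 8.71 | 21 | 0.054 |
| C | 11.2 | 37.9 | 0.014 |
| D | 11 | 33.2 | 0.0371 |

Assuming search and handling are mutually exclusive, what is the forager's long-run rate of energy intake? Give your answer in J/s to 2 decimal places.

R = Σλ_iE_i / (1 + Σλ_ih_i)
Numerator: 0.057×0.795 + 0.054×8.71 + 0.014×11.2 + 0.0371×11 = 1.081
Denominator: 1 + 0.057×80.4 + 0.054×21 + 0.014×37.9 + 0.0371×33.2 = 8.479
R = 1.081/8.479 = 0.1274 J/s

0.13 J/s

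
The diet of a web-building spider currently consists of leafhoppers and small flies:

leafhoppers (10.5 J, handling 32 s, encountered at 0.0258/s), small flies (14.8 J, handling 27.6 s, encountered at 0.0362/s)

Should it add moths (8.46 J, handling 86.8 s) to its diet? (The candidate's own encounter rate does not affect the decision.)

On leafhoppers and small flies alone, R = ΣλE/(1+Σλh) = 0.8067/2.825 = 0.2856 J/s.
Profitability of moths: 8.46/86.8 = 0.09747 J/s.
0.09747 < 0.2856, so adding moths would lower the average — exclude it.

No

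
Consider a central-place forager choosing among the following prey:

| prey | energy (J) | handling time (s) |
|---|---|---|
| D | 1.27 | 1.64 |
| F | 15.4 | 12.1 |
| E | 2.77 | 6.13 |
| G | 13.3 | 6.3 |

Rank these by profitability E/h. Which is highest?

In descending order of E/h:
G: 13.3/6.3 = 2.11 J/s
F: 15.4/12.1 = 1.27 J/s
D: 1.27/1.64 = 0.774 J/s
E: 2.77/6.13 = 0.452 J/s

G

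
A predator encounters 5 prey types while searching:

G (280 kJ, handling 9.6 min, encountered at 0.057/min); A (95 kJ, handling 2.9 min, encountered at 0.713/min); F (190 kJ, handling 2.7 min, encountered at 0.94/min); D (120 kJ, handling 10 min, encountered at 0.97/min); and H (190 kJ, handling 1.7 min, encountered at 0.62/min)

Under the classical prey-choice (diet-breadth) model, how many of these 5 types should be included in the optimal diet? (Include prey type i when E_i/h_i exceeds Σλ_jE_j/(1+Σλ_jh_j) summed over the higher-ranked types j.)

2

Profitabilities (E/h, kJ/min): H 112, F 70.4, A 32.8, G 29.2, D 12. Add prey in this order while the next type's profitability exceeds the intake rate on those already taken.
Rate on top 1: 57.35. F: 70.4 > 57.35 → include.
Rate on top 2: 64.55. A: 32.8 < 64.55 → exclude; stop.
Optimal diet: H, F — 2 of 5 types.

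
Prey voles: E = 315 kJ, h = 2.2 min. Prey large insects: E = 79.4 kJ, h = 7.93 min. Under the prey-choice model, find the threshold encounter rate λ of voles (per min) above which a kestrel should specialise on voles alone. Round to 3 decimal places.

0.034 per min

At the threshold, the rate on voles alone equals the profitability of large insects: λ·315/(1 + λ·2.2) = 79.4/7.93 = 10.01.
Rearranging, λ(315 − 10.01×2.2) = 10.01, so λ = 10.01/293 = 0.03418 per min.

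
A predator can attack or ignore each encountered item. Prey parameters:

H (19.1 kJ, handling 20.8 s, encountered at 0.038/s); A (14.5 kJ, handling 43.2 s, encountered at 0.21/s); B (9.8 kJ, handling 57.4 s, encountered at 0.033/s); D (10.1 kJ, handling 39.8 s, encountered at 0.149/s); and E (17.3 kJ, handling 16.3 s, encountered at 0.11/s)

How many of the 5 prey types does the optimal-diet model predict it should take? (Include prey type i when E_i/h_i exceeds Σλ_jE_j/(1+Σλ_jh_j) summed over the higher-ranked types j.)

Profitabilities (E/h, kJ/s): E 1.06, H 0.918, A 0.336, D 0.254, B 0.171. Add prey in this order while the next type's profitability exceeds the intake rate on those already taken.
Rate on top 1: 0.6813. H: 0.918 > 0.6813 → include.
Rate on top 2: 0.7336. A: 0.336 < 0.7336 → exclude; stop.
Optimal diet: E, H — 2 of 5 types.

2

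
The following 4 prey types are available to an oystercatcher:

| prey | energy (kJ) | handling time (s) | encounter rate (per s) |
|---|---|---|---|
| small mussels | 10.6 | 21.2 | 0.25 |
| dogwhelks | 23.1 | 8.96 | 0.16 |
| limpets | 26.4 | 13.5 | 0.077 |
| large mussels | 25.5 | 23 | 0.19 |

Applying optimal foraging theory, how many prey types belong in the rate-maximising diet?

Profitabilities (E/h, kJ/s): dogwhelks 2.58, limpets 1.96, large mussels 1.11, small mussels 0.5. Add prey in this order while the next type's profitability exceeds the intake rate on those already taken.
Rate on top 1: 1.519. limpets: 1.96 > 1.519 → include.
Rate on top 2: 1.649. large mussels: 1.11 < 1.649 → exclude; stop.
Optimal diet: dogwhelks, limpets — 2 of 4 types.

2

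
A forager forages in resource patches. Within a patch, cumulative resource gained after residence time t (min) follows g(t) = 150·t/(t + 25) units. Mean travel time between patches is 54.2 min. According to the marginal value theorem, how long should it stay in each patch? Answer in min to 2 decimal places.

Optimal t* satisfies g'(t*) = g(t*)/(T + t*).
g'(t) = 150·25/(t + 25)². Setting 150·25/(t+25)² = 150t/[(t+25)(54.2+t)] gives 25(54.2+t) = t(t+25), so t² = 25×54.2 = 1355.
t* = √1355 = 36.81 min.

36.81 min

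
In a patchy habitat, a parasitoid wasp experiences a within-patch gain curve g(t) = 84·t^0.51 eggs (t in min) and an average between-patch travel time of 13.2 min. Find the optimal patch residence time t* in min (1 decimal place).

13.7 min

By the marginal value theorem, leave when the instantaneous gain rate g'(t) equals the habitat-wide average g(t)/(T + t).
g'(t) = 0.51·84·t^-0.49. Setting 0.51·84·t^-0.49 = 84·t^0.51/(13.2+t) gives 0.51(13.2+t) = t, so 0.49·t = 0.51×13.2.
t* = 0.51×13.2/0.49 = 13.74 min.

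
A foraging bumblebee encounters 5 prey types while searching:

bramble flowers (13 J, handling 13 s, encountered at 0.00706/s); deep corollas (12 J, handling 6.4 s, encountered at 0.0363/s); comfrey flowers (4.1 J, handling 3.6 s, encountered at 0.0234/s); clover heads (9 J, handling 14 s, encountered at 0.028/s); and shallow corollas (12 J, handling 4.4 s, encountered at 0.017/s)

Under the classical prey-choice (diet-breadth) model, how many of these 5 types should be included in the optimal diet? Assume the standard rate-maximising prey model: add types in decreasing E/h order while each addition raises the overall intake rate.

E/h in descending order: shallow corollas 2.73, deep corollas 1.88, comfrey flowers 1.14, bramble flowers 1, clover heads 0.643 J/s. The optimal diet is the largest prefix of this list for which every included type satisfies E_i/h_i > R on the types above it.
Rate on top 1: 0.1898. deep corollas: 1.88 > 0.1898 → include.
Rate on top 2: 0.4893. comfrey flowers: 1.14 > 0.4893 → include.
Rate on top 3: 0.5286. bramble flowers: 1 > 0.5286 → include.
Rate on top 4: 0.5578. clover heads: 0.643 > 0.5578 → include.
Optimal diet: shallow corollas, deep corollas, comfrey flowers, bramble flowers, clover heads — 5 of 5 types.

5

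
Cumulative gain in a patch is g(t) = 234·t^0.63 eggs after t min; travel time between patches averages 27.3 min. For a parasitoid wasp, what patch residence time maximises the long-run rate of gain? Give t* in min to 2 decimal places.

By the marginal value theorem, leave when the instantaneous gain rate g'(t) equals the habitat-wide average g(t)/(T + t).
g'(t) = 0.63·234·t^-0.37. Setting 0.63·234·t^-0.37 = 234·t^0.63/(27.3+t) gives 0.63(27.3+t) = t, so 0.37·t = 0.63×27.3.
t* = 0.63×27.3/0.37 = 46.48 min.

46.48 min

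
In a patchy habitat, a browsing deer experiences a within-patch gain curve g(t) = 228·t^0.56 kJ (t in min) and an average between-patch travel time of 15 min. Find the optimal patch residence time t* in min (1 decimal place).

Maximise g(t)/(T+t): set derivative to zero → g'(t)(T+t) = g(t).
g'(t) = 0.56·228·t^-0.44. Setting 0.56·228·t^-0.44 = 228·t^0.56/(15+t) gives 0.56(15+t) = t, so 0.44·t = 0.56×15.
t* = 0.56×15/0.44 = 19.09 min.

19.1 min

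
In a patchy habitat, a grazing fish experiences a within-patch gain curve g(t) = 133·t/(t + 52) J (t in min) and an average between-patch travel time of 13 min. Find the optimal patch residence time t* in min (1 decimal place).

Optimal t* satisfies g'(t*) = g(t*)/(T + t*).
g'(t) = 133·52/(t + 52)². Setting 133·52/(t+52)² = 133t/[(t+52)(13+t)] gives 52(13+t) = t(t+52), so t² = 52×13 = 676.
t* = √676 = 26 min.

26.0 min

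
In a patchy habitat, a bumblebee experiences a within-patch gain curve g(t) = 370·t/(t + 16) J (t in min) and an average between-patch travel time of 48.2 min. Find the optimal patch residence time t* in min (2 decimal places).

Maximise g(t)/(T+t): set derivative to zero → g'(t)(T+t) = g(t).
g'(t) = 370·16/(t + 16)². Setting 370·16/(t+16)² = 370t/[(t+16)(48.2+t)] gives 16(48.2+t) = t(t+16), so t² = 16×48.2 = 771.2.
t* = √771.2 = 27.77 min.

27.77 min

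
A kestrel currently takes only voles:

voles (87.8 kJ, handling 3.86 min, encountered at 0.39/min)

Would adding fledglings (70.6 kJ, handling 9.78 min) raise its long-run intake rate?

Current rate: (0.39×87.8)/(1 + 0.39×3.86) = 13.67 kJ/min.
Profitability of fledglings: 70.6/9.78 = 7.219 kJ/min.
7.219 < 13.67, so adding fledglings would lower the average — exclude it.

No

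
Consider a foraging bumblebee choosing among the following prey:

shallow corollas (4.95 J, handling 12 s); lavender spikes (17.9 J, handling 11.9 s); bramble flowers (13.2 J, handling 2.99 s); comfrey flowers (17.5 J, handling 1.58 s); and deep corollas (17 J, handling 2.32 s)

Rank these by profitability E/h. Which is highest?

comfrey flowers

Profitability E/h (J/s): shallow corollas = 4.95/12 = 0.413, lavender spikes = 17.9/11.9 = 1.5, bramble flowers = 13.2/2.99 = 4.41, comfrey flowers = 17.5/1.58 = 11.1, deep corollas = 17/2.32 = 7.33.
Ranked: comfrey flowers > deep corollas > bramble flowers > lavender spikes > shallow corollas.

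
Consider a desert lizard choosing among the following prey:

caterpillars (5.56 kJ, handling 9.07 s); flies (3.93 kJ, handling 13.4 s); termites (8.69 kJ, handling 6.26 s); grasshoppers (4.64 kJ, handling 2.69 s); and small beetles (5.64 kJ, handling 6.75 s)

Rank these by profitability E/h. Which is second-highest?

In descending order of E/h:
grasshoppers: 4.64/2.69 = 1.72 kJ/s
termites: 8.69/6.26 = 1.39 kJ/s
small beetles: 5.64/6.75 = 0.836 kJ/s
caterpillars: 5.56/9.07 = 0.613 kJ/s
flies: 3.93/13.4 = 0.293 kJ/s

termites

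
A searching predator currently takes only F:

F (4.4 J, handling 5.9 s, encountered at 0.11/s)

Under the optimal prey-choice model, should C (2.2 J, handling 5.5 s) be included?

Yes

On F alone, R = ΣλE/(1+Σλh) = 0.484/1.649 = 0.2935 J/s.
Profitability of C: 2.2/5.5 = 0.4 J/s.
0.4 > 0.2935, so adding C raises the average — include it.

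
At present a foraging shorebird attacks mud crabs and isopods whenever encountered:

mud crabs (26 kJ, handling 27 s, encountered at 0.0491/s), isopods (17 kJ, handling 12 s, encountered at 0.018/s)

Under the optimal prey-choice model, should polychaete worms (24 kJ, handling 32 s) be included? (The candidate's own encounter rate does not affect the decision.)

Yes

Intake rate on the current diet: R = (0.0491×26 + 0.018×17) / (1 + 0.0491×27 + 0.018×12) = 1.583/2.542 = 0.6227 kJ/s.
Profitability of polychaete worms: 24/32 = 0.75 kJ/s.
0.75 > 0.6227, so adding polychaete worms raises the average — include it.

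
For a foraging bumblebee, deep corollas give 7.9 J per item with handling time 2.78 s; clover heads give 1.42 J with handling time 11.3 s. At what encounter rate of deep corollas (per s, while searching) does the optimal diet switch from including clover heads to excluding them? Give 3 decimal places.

0.017 per s

At the threshold, the rate on deep corollas alone equals the profitability of clover heads: λ·7.9/(1 + λ·2.78) = 1.42/11.3 = 0.1257.
Rearranging, λ(7.9 − 0.1257×2.78) = 0.1257, so λ = 0.1257/7.551 = 0.01664 per s.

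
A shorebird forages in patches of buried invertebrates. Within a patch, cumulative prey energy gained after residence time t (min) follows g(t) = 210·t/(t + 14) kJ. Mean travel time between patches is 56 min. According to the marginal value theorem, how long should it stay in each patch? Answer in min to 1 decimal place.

Maximise g(t)/(T+t): set derivative to zero → g'(t)(T+t) = g(t).
g'(t) = 210·14/(t + 14)². Setting 210·14/(t+14)² = 210t/[(t+14)(56+t)] gives 14(56+t) = t(t+14), so t² = 14×56 = 784.
t* = √784 = 28 min.

28.0 min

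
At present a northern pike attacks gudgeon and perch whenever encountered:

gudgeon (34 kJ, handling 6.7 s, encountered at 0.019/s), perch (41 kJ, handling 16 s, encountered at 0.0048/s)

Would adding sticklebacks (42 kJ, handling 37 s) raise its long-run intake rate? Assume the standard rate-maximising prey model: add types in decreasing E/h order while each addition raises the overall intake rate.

Yes

Current rate: (0.019×34 + 0.0048×41)/(1 + 0.019×6.7 + 0.0048×16) = 0.6999 kJ/s.
sticklebacks: E/h = 42/37 = 1.135 kJ/s.
Since 1.135 > R, including sticklebacks increases the long-run rate.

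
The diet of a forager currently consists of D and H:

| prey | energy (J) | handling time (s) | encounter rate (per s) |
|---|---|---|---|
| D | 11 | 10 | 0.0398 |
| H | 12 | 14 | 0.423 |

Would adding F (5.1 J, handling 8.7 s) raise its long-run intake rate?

On D and H alone, R = ΣλE/(1+Σλh) = 5.514/7.32 = 0.7533 J/s.
F: E/h = 5.1/8.7 = 0.5862 J/s.
0.5862 < 0.7533, so adding F would lower the average — exclude it.

No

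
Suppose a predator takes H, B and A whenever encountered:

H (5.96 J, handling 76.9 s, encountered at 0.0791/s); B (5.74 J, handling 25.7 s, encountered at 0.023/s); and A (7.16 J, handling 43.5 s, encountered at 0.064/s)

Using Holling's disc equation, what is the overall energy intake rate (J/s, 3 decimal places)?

0.102 J/s

R = Σλ_iE_i / (1 + Σλ_ih_i)
Numerator: 0.0791×5.96 + 0.023×5.74 + 0.064×7.16 = 1.062
Denominator: 1 + 0.0791×76.9 + 0.023×25.7 + 0.064×43.5 = 10.46
R = 1.062/10.46 = 0.1015 J/s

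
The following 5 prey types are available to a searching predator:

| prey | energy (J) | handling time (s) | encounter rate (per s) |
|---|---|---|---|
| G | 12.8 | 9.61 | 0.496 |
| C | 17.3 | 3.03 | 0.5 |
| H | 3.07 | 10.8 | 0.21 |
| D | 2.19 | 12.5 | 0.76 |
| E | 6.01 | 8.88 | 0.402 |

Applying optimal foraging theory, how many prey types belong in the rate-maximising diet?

Rank by E/h (J/s): C 5.71, G 1.33, E 0.677, H 0.284, D 0.175. Include each in turn until the next type's E/h falls below the running intake rate.
Rate on top 1: 3.439. G: 1.33 < 3.439 → exclude; stop.
Optimal diet: C — 1 of 5 types.

1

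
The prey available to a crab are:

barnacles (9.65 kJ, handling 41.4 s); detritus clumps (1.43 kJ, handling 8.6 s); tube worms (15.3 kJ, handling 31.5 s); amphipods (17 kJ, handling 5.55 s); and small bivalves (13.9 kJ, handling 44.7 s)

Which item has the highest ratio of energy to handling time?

amphipods

In descending order of E/h:
amphipods: 17/5.55 = 3.06 kJ/s
tube worms: 15.3/31.5 = 0.486 kJ/s
small bivalves: 13.9/44.7 = 0.311 kJ/s
barnacles: 9.65/41.4 = 0.233 kJ/s
detritus clumps: 1.43/8.6 = 0.166 kJ/s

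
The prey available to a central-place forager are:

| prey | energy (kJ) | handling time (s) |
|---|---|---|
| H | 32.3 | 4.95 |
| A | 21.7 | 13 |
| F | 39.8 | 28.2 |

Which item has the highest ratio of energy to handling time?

H

Profitability E/h (kJ/s): H = 32.3/4.95 = 6.53, A = 21.7/13 = 1.67, F = 39.8/28.2 = 1.41.
Ranked: H > A > F.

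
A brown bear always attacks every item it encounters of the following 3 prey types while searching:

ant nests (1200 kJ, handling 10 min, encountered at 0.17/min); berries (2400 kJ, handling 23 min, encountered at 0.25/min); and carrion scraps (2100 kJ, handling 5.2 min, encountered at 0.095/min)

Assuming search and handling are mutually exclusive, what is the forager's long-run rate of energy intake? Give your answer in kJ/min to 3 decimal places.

112.198 kJ/min

R = Σλ_iE_i / (1 + Σλ_ih_i)
Numerator: 0.17×1200 + 0.25×2400 + 0.095×2100 = 1004
Denominator: 1 + 0.17×10 + 0.25×23 + 0.095×5.2 = 8.944
R = 1004/8.944 = 112.2 kJ/min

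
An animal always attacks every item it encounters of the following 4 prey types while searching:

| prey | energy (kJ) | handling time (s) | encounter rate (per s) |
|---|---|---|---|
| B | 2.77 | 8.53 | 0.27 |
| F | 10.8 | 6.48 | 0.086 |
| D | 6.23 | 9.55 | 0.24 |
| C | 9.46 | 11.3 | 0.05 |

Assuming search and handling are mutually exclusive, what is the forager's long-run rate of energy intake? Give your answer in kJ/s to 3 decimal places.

0.543 kJ/s

R = Σλ_iE_i / (1 + Σλ_ih_i)
Numerator: 0.27×2.77 + 0.086×10.8 + 0.24×6.23 + 0.05×9.46 = 3.645
Denominator: 1 + 0.27×8.53 + 0.086×6.48 + 0.24×9.55 + 0.05×11.3 = 6.717
R = 3.645/6.717 = 0.5426 kJ/s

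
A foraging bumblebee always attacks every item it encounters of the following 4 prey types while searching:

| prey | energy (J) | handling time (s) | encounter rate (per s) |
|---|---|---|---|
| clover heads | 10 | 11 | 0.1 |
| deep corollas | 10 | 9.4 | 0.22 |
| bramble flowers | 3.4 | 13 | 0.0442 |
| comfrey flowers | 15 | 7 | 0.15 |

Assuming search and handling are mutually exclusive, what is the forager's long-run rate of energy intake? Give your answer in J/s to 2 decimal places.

R = (0.1×10 + 0.22×10 + 0.0442×3.4 + 0.15×15) / (1 + 0.1×11 + 0.22×9.4 + 0.0442×13 + 0.15×7) = 5.6/5.793 = 0.9668 J/s.

0.97 J/s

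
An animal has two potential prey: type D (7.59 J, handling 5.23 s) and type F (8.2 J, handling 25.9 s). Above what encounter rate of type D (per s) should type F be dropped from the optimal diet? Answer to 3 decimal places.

0.053 per s

The zero-one rule: include type F iff E₂/h₂ > λE₁/(1+λh₁). Equality gives the switch point.
λE₁h₂ = E₂ + λE₂h₁ ⇒ λ = E₂/(E₁h₂ − E₂h₁) = 8.2/(196.6 − 42.89) = 0.05335 per s.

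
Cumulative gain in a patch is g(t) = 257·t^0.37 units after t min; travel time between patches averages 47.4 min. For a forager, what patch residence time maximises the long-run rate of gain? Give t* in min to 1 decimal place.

27.8 min

Optimal t* satisfies g'(t*) = g(t*)/(T + t*).
g'(t) = 0.37·257·t^-0.63. Setting 0.37·257·t^-0.63 = 257·t^0.37/(47.4+t) gives 0.37(47.4+t) = t, so 0.63·t = 0.37×47.4.
t* = 0.37×47.4/0.63 = 27.84 min.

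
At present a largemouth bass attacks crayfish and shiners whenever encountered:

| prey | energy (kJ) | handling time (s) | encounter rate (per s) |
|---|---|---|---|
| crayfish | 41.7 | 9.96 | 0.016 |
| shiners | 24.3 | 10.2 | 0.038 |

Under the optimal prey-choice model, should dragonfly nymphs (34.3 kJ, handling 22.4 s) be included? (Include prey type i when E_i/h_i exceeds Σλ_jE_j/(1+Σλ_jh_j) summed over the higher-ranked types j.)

Current rate: (0.016×41.7 + 0.038×24.3)/(1 + 0.016×9.96 + 0.038×10.2) = 1.028 kJ/s.
dragonfly nymphs: E/h = 34.3/22.4 = 1.531 kJ/s.
Since 1.531 > R, including dragonfly nymphs increases the long-run rate.

Yes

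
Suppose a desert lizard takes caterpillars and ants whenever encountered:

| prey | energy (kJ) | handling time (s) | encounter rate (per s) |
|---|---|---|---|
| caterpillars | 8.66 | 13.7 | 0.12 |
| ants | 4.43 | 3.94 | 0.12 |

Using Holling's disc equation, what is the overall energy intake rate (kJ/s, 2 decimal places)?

Energy encountered per unit search time: 0.12×8.66 + 0.12×4.43 = 1.571 kJ/s.
Handling time per unit search time: 0.12×13.7 + 0.12×3.94 = 2.117.
Rate = 1.571/(1 + 2.117) = 0.504 kJ/s.

0.50 kJ/s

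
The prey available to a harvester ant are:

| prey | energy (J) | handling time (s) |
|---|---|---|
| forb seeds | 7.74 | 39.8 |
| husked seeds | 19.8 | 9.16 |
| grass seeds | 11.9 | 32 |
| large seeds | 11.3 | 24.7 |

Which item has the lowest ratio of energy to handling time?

forb seeds

In descending order of E/h:
husked seeds: 19.8/9.16 = 2.16 J/s
large seeds: 11.3/24.7 = 0.457 J/s
grass seeds: 11.9/32 = 0.372 J/s
forb seeds: 7.74/39.8 = 0.194 J/s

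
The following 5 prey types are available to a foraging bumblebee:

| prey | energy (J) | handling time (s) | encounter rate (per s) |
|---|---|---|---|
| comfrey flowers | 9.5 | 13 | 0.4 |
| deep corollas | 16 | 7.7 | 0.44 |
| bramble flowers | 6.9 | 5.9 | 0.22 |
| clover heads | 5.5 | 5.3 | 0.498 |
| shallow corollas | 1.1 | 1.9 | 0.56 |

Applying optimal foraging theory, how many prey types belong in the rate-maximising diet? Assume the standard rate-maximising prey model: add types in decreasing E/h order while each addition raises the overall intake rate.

E/h in descending order: deep corollas 2.08, bramble flowers 1.17, clover heads 1.04, comfrey flowers 0.731, shallow corollas 0.579 J/s. The optimal diet is the largest prefix of this list for which every included type satisfies E_i/h_i > R on the types above it.
Rate on top 1: 1.604. bramble flowers: 1.17 < 1.604 → exclude; stop.
Optimal diet: deep corollas — 1 of 5 types.

1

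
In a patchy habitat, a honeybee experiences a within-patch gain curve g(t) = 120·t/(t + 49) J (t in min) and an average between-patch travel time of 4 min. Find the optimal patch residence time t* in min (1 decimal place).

Optimal t* satisfies g'(t*) = g(t*)/(T + t*).
g'(t) = 120·49/(t + 49)². Setting 120·49/(t+49)² = 120t/[(t+49)(4+t)] gives 49(4+t) = t(t+49), so t² = 49×4 = 196.
t* = √196 = 14 min.

14.0 min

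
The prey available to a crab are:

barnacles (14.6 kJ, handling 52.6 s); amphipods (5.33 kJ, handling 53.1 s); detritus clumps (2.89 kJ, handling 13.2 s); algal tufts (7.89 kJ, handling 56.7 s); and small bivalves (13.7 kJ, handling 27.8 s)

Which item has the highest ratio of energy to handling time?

small bivalves

In descending order of E/h:
small bivalves: 13.7/27.8 = 0.493 kJ/s
barnacles: 14.6/52.6 = 0.278 kJ/s
detritus clumps: 2.89/13.2 = 0.219 kJ/s
algal tufts: 7.89/56.7 = 0.139 kJ/s
amphipods: 5.33/53.1 = 0.1 kJ/s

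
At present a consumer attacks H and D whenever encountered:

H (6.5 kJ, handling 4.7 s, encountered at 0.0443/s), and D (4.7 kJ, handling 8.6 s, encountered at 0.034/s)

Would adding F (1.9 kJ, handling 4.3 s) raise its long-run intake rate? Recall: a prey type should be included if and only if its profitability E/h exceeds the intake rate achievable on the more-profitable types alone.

Yes

On H and D alone, R = ΣλE/(1+Σλh) = 0.4477/1.501 = 0.2984 kJ/s.
F: E/h = 1.9/4.3 = 0.4419 kJ/s.
Since 0.4419 > R, including F increases the long-run rate.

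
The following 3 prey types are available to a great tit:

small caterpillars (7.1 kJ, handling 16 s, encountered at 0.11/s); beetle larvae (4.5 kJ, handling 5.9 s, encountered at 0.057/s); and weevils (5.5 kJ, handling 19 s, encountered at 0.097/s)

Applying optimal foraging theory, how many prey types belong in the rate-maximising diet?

Profitabilities (E/h, kJ/s): beetle larvae 0.763, small caterpillars 0.444, weevils 0.289. Add prey in this order while the next type's profitability exceeds the intake rate on those already taken.
Rate on top 1: 0.1919. small caterpillars: 0.444 > 0.1919 → include.
Rate on top 2: 0.3351. weevils: 0.289 < 0.3351 → exclude; stop.
Optimal diet: beetle larvae, small caterpillars — 2 of 3 types.

2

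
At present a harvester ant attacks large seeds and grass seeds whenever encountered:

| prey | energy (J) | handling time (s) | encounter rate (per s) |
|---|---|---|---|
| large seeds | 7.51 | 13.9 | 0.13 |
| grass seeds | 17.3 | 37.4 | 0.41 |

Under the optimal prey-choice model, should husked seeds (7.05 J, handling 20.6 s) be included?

No

Intake rate on the current diet: R = (0.13×7.51 + 0.41×17.3) / (1 + 0.13×13.9 + 0.41×37.4) = 8.069/18.14 = 0.4448 J/s.
Profitability of husked seeds: 7.05/20.6 = 0.3422 J/s.
0.3422 < 0.4448, so adding husked seeds would lower the average — exclude it.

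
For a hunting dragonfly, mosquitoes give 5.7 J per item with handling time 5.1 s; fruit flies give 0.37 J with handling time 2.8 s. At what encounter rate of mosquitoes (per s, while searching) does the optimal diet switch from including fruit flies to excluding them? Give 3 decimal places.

0.026 per s

Drop fruit flies once their profitability E₂/h₂ falls below the rate achievable on mosquitoes alone: E₂/h₂ = λE₁/(1 + λh₁).
Solve for λ: λE₁h₂ = E₂(1 + λh₁) → λ(E₁h₂ − E₂h₁) = E₂ → λ = E₂/(E₁h₂ − E₂h₁).
λ = 0.37/(5.7×2.8 − 0.37×5.1) = 0.37/14.07 = 0.02629 per s.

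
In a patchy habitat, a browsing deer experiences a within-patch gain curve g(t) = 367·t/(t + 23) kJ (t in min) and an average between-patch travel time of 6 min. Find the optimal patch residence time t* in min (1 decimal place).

11.7 min

Optimal t* satisfies g'(t*) = g(t*)/(T + t*).
g'(t) = 367·23/(t + 23)². Setting 367·23/(t+23)² = 367t/[(t+23)(6+t)] gives 23(6+t) = t(t+23), so t² = 23×6 = 138.
t* = √138 = 11.75 min.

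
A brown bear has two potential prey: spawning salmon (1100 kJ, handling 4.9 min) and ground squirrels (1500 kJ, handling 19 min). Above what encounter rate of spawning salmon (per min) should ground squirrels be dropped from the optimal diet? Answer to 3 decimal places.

0.111 per min

Drop ground squirrels once their profitability E₂/h₂ falls below the rate achievable on spawning salmon alone: E₂/h₂ = λE₁/(1 + λh₁).
Solve for λ: λE₁h₂ = E₂(1 + λh₁) → λ(E₁h₂ − E₂h₁) = E₂ → λ = E₂/(E₁h₂ − E₂h₁).
λ = 1500/(1100×19 − 1500×4.9) = 1500/1.355e+04 = 0.1107 per min.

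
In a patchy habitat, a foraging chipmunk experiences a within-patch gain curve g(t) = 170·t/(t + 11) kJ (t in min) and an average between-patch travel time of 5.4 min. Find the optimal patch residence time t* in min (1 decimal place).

Maximise g(t)/(T+t): set derivative to zero → g'(t)(T+t) = g(t).
g'(t) = 170·11/(t + 11)². Setting 170·11/(t+11)² = 170t/[(t+11)(5.4+t)] gives 11(5.4+t) = t(t+11), so t² = 11×5.4 = 59.4.
t* = √59.4 = 7.707 min.

7.7 min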